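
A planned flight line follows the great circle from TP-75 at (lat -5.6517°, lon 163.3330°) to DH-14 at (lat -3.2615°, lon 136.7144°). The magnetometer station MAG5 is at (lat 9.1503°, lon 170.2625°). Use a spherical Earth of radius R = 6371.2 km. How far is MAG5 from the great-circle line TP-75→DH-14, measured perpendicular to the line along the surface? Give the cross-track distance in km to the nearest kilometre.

1692 km

δ₁₃ = central angle TP-75→MAG5 = 0.285085 rad  (haversine)
θ₁₃ = bearing TP-75→MAG5 = 25.058°,  θ₁₂ = bearing TP-75→DH-14 = 274.000°
dₓₜ = R·arcsin(sin δ₁₃ · sin(θ₁₃ − θ₁₂)) = 6371.2·arcsin(0.28124·sin(-248.943°)) = 1691.993 km
|dₓₜ| = 1691.993 km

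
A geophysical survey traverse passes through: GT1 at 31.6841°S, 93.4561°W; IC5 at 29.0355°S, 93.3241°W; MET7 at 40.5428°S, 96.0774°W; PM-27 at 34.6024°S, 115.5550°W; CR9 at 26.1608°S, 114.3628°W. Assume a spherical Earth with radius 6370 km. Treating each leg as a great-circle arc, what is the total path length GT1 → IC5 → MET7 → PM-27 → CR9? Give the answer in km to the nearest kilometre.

GT1→IC5: c = 0.046269 rad, d = 294.74 km
IC5→MET7: c = 0.204649 rad, d = 1303.62 km
MET7→PM-27: c = 0.287929 rad, d = 1834.11 km
PM-27→CR9: c = 0.148419 rad, d = 945.43 km
Total = 294.74 + 1303.62 + 1834.11 + 945.43 = 4377.89 km

4378 km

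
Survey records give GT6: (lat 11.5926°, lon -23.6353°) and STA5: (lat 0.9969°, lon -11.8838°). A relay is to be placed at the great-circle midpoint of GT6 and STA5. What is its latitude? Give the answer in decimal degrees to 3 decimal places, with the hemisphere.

6.328°N

Bx = cos φ₂ cos Δλ = 0.978892,  By = cos φ₂ sin Δλ = 0.203637
φₘ = atan2(sin φ₁ + sin φ₂, √((cos φ₁ + Bx)² + By²)) = 6.32772°
λₘ = λ₁ + atan2(By, cos φ₁ + Bx) = -17.69924°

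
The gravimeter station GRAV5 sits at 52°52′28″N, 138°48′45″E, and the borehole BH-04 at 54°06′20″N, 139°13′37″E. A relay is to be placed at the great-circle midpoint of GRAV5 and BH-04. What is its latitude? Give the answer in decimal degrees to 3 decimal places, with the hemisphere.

GRAV5: φ = +52.87444°, λ = +138.81250°
BH-04: φ = +54.10556°, λ = +139.22694°
Bx = cos φ₂ cos Δλ = 0.586278,  By = cos φ₂ sin Δλ = 0.004241
φₘ = atan2(sin φ₁ + sin φ₂, √((cos φ₁ + Bx)² + By²)) = 53.49018°
λₘ = λ₁ + atan2(By, cos φ₁ + Bx) = 139.01671°

53.490°N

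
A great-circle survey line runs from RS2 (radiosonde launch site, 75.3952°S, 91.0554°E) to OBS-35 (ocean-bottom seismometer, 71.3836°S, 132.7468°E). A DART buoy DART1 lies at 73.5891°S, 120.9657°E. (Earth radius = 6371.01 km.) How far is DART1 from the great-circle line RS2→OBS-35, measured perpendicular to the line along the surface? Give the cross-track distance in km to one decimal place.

3.8 km

δ₁₃ = central angle RS2→DART1 = 0.141435 rad  (haversine)
θ₁₃ = bearing RS2→DART1 = 91.991°,  θ₁₂ = bearing RS2→OBS-35 = 92.233°
dₓₜ = R·arcsin(sin δ₁₃ · sin(θ₁₃ − θ₁₂)) = 6371.01·arcsin(0.14096·sin(-0.242°)) = -3.791 km
|dₓₜ| = 3.791 km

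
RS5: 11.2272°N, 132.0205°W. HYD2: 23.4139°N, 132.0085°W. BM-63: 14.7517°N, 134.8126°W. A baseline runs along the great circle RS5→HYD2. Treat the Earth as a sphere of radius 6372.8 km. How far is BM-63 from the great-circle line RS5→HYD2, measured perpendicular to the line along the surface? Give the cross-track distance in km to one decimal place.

300.7 km

δ₁₃ = central angle RS5→BM-63 = 0.077704 rad  (haversine)
θ₁₃ = bearing RS5→BM-63 = 322.639°,  θ₁₂ = bearing RS5→HYD2 = 0.052°
dₓₜ = R·arcsin(sin δ₁₃ · sin(θ₁₃ − θ₁₂)) = 6372.8·arcsin(0.07763·sin(322.586°)) = -300.669 km
|dₓₜ| = 300.669 km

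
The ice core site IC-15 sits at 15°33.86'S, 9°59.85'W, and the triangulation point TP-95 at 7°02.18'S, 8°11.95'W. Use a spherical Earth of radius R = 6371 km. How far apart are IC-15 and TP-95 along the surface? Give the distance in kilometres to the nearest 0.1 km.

IC-15: φ = -15.56433°, λ = -9.99750°
TP-95: φ = -7.03633°, λ = -8.19917°
Δφ = 8.5280°,  Δλ = 1.7983°
a = sin²(Δφ/2) + cos φ₁ cos φ₂ sin²(Δλ/2) = 0.005764
c = 2·arcsin(√a) = 0.151984 rad = 8.7081°
d = R·c = 6371 × 0.151984 = 968.3 km

968.3 km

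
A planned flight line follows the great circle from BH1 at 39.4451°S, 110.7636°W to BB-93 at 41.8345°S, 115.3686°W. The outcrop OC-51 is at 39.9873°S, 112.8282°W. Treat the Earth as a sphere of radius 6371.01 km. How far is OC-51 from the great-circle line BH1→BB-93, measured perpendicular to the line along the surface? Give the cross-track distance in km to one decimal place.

52.5 km

δ₁₃ = central angle BH1→OC-51 = 0.029288 rad  (haversine)
θ₁₃ = bearing BH1→OC-51 = 250.492°,  θ₁₂ = bearing BH1→BB-93 = 234.152°
dₓₜ = R·arcsin(sin δ₁₃ · sin(θ₁₃ − θ₁₂)) = 6371.01·arcsin(0.02928·sin(16.340°)) = 52.489 km
|dₓₜ| = 52.489 km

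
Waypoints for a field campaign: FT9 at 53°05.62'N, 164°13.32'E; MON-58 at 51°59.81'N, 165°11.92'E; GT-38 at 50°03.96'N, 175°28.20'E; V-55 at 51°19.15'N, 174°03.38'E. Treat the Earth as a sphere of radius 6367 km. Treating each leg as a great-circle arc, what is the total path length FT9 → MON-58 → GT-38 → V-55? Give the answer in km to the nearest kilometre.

1058 km

FT9: φ = +53.09367°, λ = +164.22200°
MON-58: φ = +51.99683°, λ = +165.19867°
GT-38: φ = +50.06600°, λ = +175.47000°
V-55: φ = +51.31917°, λ = +174.05633°
FT9→MON-58: c = 0.021769 rad, d = 138.61 km
MON-58→GT-38: c = 0.117554 rad, d = 748.46 km
GT-38→V-55: c = 0.026881 rad, d = 171.15 km
Total = 138.61 + 748.46 + 171.15 = 1058.22 km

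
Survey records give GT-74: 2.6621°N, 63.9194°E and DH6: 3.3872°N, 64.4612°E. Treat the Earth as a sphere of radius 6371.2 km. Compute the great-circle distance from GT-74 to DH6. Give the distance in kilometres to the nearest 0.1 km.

100.6 km

Δφ = 0.7251°,  Δλ = 0.5418°
a = sin²(Δφ/2) + cos φ₁ cos φ₂ sin²(Δλ/2) = 0.000062
c = 2·arcsin(√a) = 0.015790 rad = 0.9047°
d = R·c = 6371.2 × 0.015790 = 100.6 km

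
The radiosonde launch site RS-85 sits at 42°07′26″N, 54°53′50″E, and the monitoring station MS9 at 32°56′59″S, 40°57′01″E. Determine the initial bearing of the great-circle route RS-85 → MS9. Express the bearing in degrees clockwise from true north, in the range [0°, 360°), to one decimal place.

192.0°

RS-85: φ = +42.12389°, λ = +54.89722°
MS9: φ = -32.94972°, λ = +40.95028°
Δλ = -13.9469°
y = sin Δλ · cos φ₂ = -0.202254
x = cos φ₁ sin φ₂ − sin φ₁ cos φ₂ cos Δλ = -0.949664
θ = atan2(y, x) = -167.9771° → 192.0229° (mod 360°)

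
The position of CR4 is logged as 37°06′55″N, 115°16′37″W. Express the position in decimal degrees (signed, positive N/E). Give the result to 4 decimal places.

+37.1153°, -115.2769°

lat: 37.1153° N → +37.1153°
lon: 115.2769° W → -115.2769°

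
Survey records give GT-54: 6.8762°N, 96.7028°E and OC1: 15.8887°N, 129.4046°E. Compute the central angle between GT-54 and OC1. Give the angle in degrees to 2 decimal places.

Δφ = 9.0125°,  Δλ = 32.7018°
a = sin²(Δφ/2) + cos φ₁ cos φ₂ sin²(Δλ/2) = 0.081850
c = 2·arcsin(√a) = 0.580296 rad = 33.2485°

33.25°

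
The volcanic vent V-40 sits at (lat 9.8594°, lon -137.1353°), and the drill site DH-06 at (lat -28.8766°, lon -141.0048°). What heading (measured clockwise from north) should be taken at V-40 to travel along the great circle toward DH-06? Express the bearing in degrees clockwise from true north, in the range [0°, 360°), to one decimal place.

185.4°

Δλ = -3.8695°
y = sin Δλ · cos φ₂ = -0.059093
x = cos φ₁ sin φ₂ − sin φ₁ cos φ₂ cos Δλ = -0.625391
θ = atan2(y, x) = -174.6021° → 185.3979° (mod 360°)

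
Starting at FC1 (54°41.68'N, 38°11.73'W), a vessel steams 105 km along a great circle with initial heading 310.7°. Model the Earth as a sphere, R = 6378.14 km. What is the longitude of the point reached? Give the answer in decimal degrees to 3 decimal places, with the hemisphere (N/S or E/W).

FC1: φ = +54.69467°, λ = -38.19550°
δ = d/R = 105/6378.14 = 0.016462 rad
φ₂ = arcsin(sin φ₁ cos δ + cos φ₁ sin δ cos θ)
   = arcsin(0.81608·0.99986 + 0.57793·0.01646·0.65210) = 55.30333°
λ₂ = λ₁ + atan2(sin θ sin δ cos φ₁, cos δ − sin φ₁ sin φ₂) = -39.45179°

39.452°W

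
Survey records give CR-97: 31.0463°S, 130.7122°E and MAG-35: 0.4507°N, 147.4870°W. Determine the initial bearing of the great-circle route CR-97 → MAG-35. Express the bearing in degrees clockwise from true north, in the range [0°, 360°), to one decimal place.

85.4°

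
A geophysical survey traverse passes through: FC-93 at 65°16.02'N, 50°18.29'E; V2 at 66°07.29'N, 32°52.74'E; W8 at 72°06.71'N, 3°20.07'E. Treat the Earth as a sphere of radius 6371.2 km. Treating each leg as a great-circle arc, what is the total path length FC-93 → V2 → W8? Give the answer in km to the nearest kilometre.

2128 km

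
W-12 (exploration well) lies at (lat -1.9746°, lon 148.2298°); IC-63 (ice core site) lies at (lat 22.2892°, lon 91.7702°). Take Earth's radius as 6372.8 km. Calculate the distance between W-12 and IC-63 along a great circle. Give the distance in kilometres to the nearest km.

6689 km

Δφ = 24.2638°,  Δλ = -56.4596°
a = sin²(Δφ/2) + cos φ₁ cos φ₂ sin²(Δλ/2) = 0.251066
c = 2·arcsin(√a) = 1.049657 rad = 60.1409°
d = R·c = 6372.8 × 1.049657 = 6689.3 km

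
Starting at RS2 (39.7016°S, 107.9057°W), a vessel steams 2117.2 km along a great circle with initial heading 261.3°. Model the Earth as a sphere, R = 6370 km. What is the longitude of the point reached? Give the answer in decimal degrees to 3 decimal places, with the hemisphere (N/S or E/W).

132.777°W

δ = d/R = 2117.2/6370 = 0.332370 rad
φ₂ = arcsin(sin φ₁ cos δ + cos φ₁ sin δ cos θ)
   = arcsin(-0.63879·0.94527 + 0.76938·0.32628·-0.15126) = -39.92628°
λ₂ = λ₁ + atan2(sin θ sin δ cos φ₁, cos δ − sin φ₁ sin φ₂) = -132.77690°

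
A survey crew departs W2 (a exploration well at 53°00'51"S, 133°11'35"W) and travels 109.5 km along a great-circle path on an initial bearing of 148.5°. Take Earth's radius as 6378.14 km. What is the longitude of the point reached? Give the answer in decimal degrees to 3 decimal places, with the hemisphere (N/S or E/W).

W2: φ = -53.01417°, λ = -133.19306°
δ = d/R = 109.5/6378.14 = 0.017168 rad
φ₂ = arcsin(sin φ₁ cos δ + cos φ₁ sin δ cos θ)
   = arcsin(-0.79878·0.99985 + 0.60162·0.01717·-0.85264) = -53.84974°
λ₂ = λ₁ + atan2(sin θ sin δ cos φ₁, cos δ − sin φ₁ sin φ₂) = -132.32181°

132.322°W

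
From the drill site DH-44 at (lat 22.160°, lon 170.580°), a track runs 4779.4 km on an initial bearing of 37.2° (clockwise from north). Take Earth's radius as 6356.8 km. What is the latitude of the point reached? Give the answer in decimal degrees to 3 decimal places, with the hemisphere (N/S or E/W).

51.201°N

δ = d/R = 4779.4/6356.8 = 0.751856 rad
φ₂ = arcsin(sin φ₁ cos δ + cos φ₁ sin δ cos θ)
   = arcsin(0.37719·0.73042 + 0.92613·0.68300·0.79653) = 51.20135°
λ₂ = λ₁ + atan2(sin θ sin δ cos φ₁, cos δ − sin φ₁ sin φ₂) = -148.19406°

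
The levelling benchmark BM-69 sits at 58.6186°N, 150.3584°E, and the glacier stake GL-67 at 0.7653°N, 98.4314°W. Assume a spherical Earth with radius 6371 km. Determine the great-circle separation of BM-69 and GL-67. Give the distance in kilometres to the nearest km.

Δφ = -57.8533°,  Δλ = 111.2102°
a = sin²(Δφ/2) + cos φ₁ cos φ₂ sin²(Δλ/2) = 0.588488
c = 2·arcsin(√a) = 1.748710 rad = 100.1937°
d = R·c = 6371 × 1.748710 = 11141.0 km

11141 km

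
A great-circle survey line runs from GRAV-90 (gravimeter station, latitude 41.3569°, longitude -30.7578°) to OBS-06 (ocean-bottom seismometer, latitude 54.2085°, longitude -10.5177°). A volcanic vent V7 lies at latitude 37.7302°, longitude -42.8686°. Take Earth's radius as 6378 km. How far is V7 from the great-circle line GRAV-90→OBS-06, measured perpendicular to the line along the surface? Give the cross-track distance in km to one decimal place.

δ₁₃ = central angle GRAV-90→V7 = 0.174665 rad  (haversine)
θ₁₃ = bearing GRAV-90→V7 = 252.718°,  θ₁₂ = bearing GRAV-90→OBS-06 = 39.403°
dₓₜ = R·arcsin(sin δ₁₃ · sin(θ₁₃ − θ₁₂)) = 6378·arcsin(0.17378·sin(213.315°)) = -609.683 km
|dₓₜ| = 609.683 km

609.7 km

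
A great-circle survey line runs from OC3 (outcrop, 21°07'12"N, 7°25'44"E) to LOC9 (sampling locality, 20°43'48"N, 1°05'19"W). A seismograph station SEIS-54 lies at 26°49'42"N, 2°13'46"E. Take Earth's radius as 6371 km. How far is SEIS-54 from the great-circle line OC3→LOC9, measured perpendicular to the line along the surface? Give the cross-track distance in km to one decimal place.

OC3: φ = +21.12000°, λ = +7.42889°
LOC9: φ = +20.73000°, λ = -1.08861°
SEIS-54: φ = +26.82833°, λ = +2.22944°
δ₁₃ = central angle OC3→SEIS-54 = 0.129582 rad  (haversine)
θ₁₃ = bearing OC3→SEIS-54 = 321.258°,  θ₁₂ = bearing OC3→LOC9 = 268.722°
dₓₜ = R·arcsin(sin δ₁₃ · sin(θ₁₃ − θ₁₂)) = 6371·arcsin(0.12922·sin(52.535°)) = 654.598 km
|dₓₜ| = 654.598 km

654.6 km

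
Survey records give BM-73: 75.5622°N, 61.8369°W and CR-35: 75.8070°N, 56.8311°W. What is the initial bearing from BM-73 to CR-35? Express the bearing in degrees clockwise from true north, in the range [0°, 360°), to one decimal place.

Δλ = 5.0058°
y = sin Δλ · cos φ₂ = 0.021394
x = cos φ₁ sin φ₂ − sin φ₁ cos φ₂ cos Δλ = 0.005178
θ = atan2(y, x) = 76.3940° → 76.3940° (mod 360°)

76.4°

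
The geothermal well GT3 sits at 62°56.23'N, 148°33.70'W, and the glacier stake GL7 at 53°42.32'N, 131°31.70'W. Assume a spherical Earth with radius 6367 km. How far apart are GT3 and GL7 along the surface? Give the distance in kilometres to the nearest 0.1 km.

1420.0 km

GT3: φ = +62.93717°, λ = -148.56167°
GL7: φ = +53.70533°, λ = -131.52833°
Δφ = -9.2318°,  Δλ = 17.0333°
a = sin²(Δφ/2) + cos φ₁ cos φ₂ sin²(Δλ/2) = 0.012383
c = 2·arcsin(√a) = 0.223021 rad = 12.7782°
d = R·c = 6367 × 0.223021 = 1420.0 km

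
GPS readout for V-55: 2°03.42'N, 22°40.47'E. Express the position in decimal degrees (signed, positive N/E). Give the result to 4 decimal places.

+2.0570°, +22.6745°

lat: 2.0570° N → +2.0570°
lon: 22.6745° E → +22.6745°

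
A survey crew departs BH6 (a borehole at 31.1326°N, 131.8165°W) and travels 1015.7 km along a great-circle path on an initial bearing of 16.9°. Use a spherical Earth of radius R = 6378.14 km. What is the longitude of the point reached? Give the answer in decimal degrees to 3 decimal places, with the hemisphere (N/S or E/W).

δ = d/R = 1015.7/6378.14 = 0.159247 rad
φ₂ = arcsin(sin φ₁ cos δ + cos φ₁ sin δ cos θ)
   = arcsin(0.51702·0.98735 + 0.85597·0.15857·0.95681) = 39.81810°
λ₂ = λ₁ + atan2(sin θ sin δ cos φ₁, cos δ − sin φ₁ sin φ₂) = -128.37570°

128.376°W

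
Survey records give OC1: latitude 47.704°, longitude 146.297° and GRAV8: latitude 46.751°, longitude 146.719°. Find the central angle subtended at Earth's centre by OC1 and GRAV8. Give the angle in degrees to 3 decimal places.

0.995°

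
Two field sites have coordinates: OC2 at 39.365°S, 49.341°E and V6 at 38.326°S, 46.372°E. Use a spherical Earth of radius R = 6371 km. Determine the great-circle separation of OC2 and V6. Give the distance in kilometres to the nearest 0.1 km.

281.9 km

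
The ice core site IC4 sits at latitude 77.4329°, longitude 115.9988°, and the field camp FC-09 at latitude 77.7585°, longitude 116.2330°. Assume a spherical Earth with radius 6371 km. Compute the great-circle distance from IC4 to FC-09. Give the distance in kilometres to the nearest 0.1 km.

Δφ = 0.3256°,  Δλ = 0.2342°
a = sin²(Δφ/2) + cos φ₁ cos φ₂ sin²(Δλ/2) = 0.000008
c = 2·arcsin(√a) = 0.005750 rad = 0.3295°
d = R·c = 6371 × 0.005750 = 36.6 km

36.6 km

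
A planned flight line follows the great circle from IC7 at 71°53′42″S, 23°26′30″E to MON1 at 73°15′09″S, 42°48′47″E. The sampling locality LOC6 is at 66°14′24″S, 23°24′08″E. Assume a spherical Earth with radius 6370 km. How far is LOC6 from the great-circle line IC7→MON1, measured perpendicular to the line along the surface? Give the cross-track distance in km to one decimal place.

IC7: φ = -71.89500°, λ = +23.44167°
MON1: φ = -73.25250°, λ = +42.81306°
LOC6: φ = -66.24000°, λ = +23.40222°
δ₁₃ = central angle IC7→LOC6 = 0.098699 rad  (haversine)
θ₁₃ = bearing IC7→LOC6 = 359.839°,  θ₁₂ = bearing IC7→MON1 = 112.298°
dₓₜ = R·arcsin(sin δ₁₃ · sin(θ₁₃ − θ₁₂)) = 6370·arcsin(0.09854·sin(247.541°)) = -580.885 km
|dₓₜ| = 580.885 km

580.9 km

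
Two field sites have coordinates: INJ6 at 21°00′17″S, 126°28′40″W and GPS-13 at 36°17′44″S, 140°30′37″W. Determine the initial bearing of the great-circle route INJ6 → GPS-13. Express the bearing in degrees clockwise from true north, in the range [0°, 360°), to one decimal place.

215.7°

INJ6: φ = -21.00472°, λ = -126.47778°
GPS-13: φ = -36.29556°, λ = -140.51028°
Δλ = -14.0325°
y = sin Δλ · cos φ₂ = -0.195426
x = cos φ₁ sin φ₂ − sin φ₁ cos φ₂ cos Δλ = -0.272340
θ = atan2(y, x) = -144.3374° → 215.6626° (mod 360°)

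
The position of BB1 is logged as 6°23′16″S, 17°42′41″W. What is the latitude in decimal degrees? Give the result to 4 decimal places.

6.3878°S

6° + 23′/60 + 16″/3600 = 6 + 0.38333 + 0.00444 = 6.3878°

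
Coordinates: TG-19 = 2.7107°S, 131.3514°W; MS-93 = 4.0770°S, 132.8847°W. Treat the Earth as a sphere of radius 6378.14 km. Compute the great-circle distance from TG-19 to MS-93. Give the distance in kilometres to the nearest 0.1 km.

Δφ = -1.3663°,  Δλ = -1.5333°
a = sin²(Δφ/2) + cos φ₁ cos φ₂ sin²(Δλ/2) = 0.000321
c = 2·arcsin(√a) = 0.035809 rad = 2.0517°
d = R·c = 6378.14 × 0.035809 = 228.4 km

228.4 km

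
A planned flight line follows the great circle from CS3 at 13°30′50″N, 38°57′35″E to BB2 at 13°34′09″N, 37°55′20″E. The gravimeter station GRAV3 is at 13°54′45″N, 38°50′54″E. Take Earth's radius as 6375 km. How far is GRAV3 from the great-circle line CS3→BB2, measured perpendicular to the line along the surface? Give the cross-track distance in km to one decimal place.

CS3: φ = +13.51389°, λ = +38.95972°
BB2: φ = +13.56917°, λ = +37.92222°
GRAV3: φ = +13.91250°, λ = +38.84833°
δ₁₃ = central angle CS3→GRAV3 = 0.007209 rad  (haversine)
θ₁₃ = bearing CS3→GRAV3 = 344.825°,  θ₁₂ = bearing CS3→BB2 = 273.258°
dₓₜ = R·arcsin(sin δ₁₃ · sin(θ₁₃ − θ₁₂)) = 6375·arcsin(0.00721·sin(71.567°)) = 43.599 km
|dₓₜ| = 43.599 km

43.6 km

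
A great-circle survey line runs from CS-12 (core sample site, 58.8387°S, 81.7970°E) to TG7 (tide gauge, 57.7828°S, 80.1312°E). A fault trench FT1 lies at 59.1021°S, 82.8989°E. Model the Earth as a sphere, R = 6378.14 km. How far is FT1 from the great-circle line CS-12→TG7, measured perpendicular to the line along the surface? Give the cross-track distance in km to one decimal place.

δ₁₃ = central angle CS-12→FT1 = 0.010927 rad  (haversine)
θ₁₃ = bearing CS-12→FT1 = 115.350°,  θ₁₂ = bearing CS-12→TG7 = 319.639°
dₓₜ = R·arcsin(sin δ₁₃ · sin(θ₁₃ − θ₁₂)) = 6378.14·arcsin(0.01093·sin(-204.289°)) = 28.669 km
|dₓₜ| = 28.669 km

28.7 km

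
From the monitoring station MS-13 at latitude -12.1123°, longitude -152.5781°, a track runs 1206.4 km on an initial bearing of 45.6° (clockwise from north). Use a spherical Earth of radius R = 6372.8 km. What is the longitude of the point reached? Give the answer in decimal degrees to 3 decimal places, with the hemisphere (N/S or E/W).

δ = d/R = 1206.4/6372.8 = 0.189305 rad
φ₂ = arcsin(sin φ₁ cos δ + cos φ₁ sin δ cos θ)
   = arcsin(-0.20983·0.98214 + 0.97774·0.18818·0.69966) = -4.43633°
λ₂ = λ₁ + atan2(sin θ sin δ cos φ₁, cos δ − sin φ₁ sin φ₂) = -144.82812°

144.828°W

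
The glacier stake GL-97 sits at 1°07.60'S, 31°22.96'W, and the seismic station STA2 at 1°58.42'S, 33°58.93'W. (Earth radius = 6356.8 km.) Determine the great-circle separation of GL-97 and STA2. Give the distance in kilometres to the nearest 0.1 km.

303.2 km

GL-97: φ = -1.12667°, λ = -31.38267°
STA2: φ = -1.97367°, λ = -33.98217°
Δφ = -0.8470°,  Δλ = -2.5995°
a = sin²(Δφ/2) + cos φ₁ cos φ₂ sin²(Δλ/2) = 0.000569
c = 2·arcsin(√a) = 0.047701 rad = 2.7331°
d = R·c = 6356.8 × 0.047701 = 303.2 km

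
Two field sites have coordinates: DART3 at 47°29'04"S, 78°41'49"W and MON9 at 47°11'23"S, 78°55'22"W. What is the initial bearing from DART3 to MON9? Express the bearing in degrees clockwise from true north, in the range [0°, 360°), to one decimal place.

DART3: φ = -47.48444°, λ = -78.69694°
MON9: φ = -47.18972°, λ = -78.92278°
Δλ = -0.2258°
y = sin Δλ · cos φ₂ = -0.002679
x = cos φ₁ sin φ₂ − sin φ₁ cos φ₂ cos Δλ = 0.005140
θ = atan2(y, x) = -27.5251° → 332.4749° (mod 360°)

332.5°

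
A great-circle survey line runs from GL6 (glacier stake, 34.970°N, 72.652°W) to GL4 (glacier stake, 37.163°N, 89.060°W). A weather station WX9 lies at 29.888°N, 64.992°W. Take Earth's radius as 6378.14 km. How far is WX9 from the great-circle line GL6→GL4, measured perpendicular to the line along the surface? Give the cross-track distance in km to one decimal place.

340.0 km

δ₁₃ = central angle GL6→WX9 = 0.143447 rad  (haversine)
θ₁₃ = bearing GL6→WX9 = 126.059°,  θ₁₂ = bearing GL6→GL4 = 284.177°
dₓₜ = R·arcsin(sin δ₁₃ · sin(θ₁₃ − θ₁₂)) = 6378.14·arcsin(0.14296·sin(-158.118°)) = -339.983 km
|dₓₜ| = 339.983 km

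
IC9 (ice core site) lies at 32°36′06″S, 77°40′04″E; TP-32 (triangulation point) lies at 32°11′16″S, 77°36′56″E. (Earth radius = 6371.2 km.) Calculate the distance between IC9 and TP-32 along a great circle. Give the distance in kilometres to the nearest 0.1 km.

46.3 km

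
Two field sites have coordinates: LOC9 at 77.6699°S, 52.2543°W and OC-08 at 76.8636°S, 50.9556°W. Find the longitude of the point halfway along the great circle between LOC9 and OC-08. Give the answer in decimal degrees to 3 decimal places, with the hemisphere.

51.585°W

Bx = cos φ₂ cos Δλ = 0.227212,  By = cos φ₂ sin Δλ = 0.005151
φₘ = atan2(sin φ₁ + sin φ₂, √((cos φ₁ + Bx)² + By²)) = -77.26754°
λₘ = λ₁ + atan2(By, cos φ₁ + Bx) = -51.58473°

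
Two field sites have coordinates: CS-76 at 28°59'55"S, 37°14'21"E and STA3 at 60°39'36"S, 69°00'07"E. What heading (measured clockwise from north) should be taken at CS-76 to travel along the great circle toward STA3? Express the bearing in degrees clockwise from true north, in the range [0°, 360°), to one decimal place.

155.3°

CS-76: φ = -28.99861°, λ = +37.23917°
STA3: φ = -60.66000°, λ = +69.00194°
Δλ = 31.7628°
y = sin Δλ · cos φ₂ = 0.257933
x = cos φ₁ sin φ₂ − sin φ₁ cos φ₂ cos Δλ = -0.560474
θ = atan2(y, x) = 155.2879° → 155.2879° (mod 360°)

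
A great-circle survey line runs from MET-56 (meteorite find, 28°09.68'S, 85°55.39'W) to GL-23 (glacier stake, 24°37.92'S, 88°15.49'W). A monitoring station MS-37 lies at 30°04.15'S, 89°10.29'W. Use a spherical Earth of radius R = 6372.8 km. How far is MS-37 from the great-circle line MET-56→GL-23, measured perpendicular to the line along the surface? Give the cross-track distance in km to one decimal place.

MET-56: φ = -28.16133°, λ = -85.92317°
GL-23: φ = -24.63200°, λ = -88.25817°
MS-37: φ = -30.06917°, λ = -89.17150°
δ₁₃ = central angle MET-56→MS-37 = 0.059678 rad  (haversine)
θ₁₃ = bearing MET-56→MS-37 = 235.306°,  θ₁₂ = bearing MET-56→GL-23 = 328.821°
dₓₜ = R·arcsin(sin δ₁₃ · sin(θ₁₃ − θ₁₂)) = 6372.8·arcsin(0.05964·sin(-93.516°)) = -379.597 km
|dₓₜ| = 379.597 km

379.6 km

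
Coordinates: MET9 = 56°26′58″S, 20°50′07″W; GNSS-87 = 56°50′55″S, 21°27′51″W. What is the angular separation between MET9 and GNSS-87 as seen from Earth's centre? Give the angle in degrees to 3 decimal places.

MET9: φ = -56.44944°, λ = -20.83528°
GNSS-87: φ = -56.84861°, λ = -21.46417°
Δφ = -0.3992°,  Δλ = -0.6289°
a = sin²(Δφ/2) + cos φ₁ cos φ₂ sin²(Δλ/2) = 0.000021
c = 2·arcsin(√a) = 0.009217 rad = 0.5281°

0.528°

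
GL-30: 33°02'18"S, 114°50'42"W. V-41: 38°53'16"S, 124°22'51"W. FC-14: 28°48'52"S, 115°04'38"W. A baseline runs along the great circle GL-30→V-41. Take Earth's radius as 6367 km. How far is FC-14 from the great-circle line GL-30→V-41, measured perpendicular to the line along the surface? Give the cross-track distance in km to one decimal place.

374.5 km

GL-30: φ = -33.03833°, λ = -114.84500°
V-41: φ = -38.88778°, λ = -124.38083°
FC-14: φ = -28.81444°, λ = -115.07722°
δ₁₃ = central angle GL-30→FC-14 = 0.073803 rad  (haversine)
θ₁₃ = bearing GL-30→FC-14 = 357.239°,  θ₁₂ = bearing GL-30→V-41 = 230.110°
dₓₜ = R·arcsin(sin δ₁₃ · sin(θ₁₃ − θ₁₂)) = 6367·arcsin(0.07374·sin(127.129°)) = 374.518 km
|dₓₜ| = 374.518 km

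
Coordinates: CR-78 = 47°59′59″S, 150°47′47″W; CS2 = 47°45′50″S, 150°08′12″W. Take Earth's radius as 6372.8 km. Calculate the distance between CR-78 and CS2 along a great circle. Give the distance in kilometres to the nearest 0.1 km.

CR-78: φ = -47.99972°, λ = -150.79639°
CS2: φ = -47.76389°, λ = -150.13667°
Δφ = 0.2358°,  Δλ = 0.6597°
a = sin²(Δφ/2) + cos φ₁ cos φ₂ sin²(Δλ/2) = 0.000019
c = 2·arcsin(√a) = 0.008751 rad = 0.5014°
d = R·c = 6372.8 × 0.008751 = 55.8 km

55.8 km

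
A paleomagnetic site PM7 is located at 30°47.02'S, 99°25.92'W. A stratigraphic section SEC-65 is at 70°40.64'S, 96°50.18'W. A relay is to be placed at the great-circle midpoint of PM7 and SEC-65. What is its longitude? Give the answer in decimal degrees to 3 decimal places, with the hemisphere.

PM7: φ = -30.78367°, λ = -99.43200°
SEC-65: φ = -70.67733°, λ = -96.83633°
Bx = cos φ₂ cos Δλ = 0.330548,  By = cos φ₂ sin Δλ = 0.014985
φₘ = atan2(sin φ₁ + sin φ₂, √((cos φ₁ + Bx)² + By²)) = -50.73628°
λₘ = λ₁ + atan2(By, cos φ₁ + Bx) = -98.71033°

98.710°W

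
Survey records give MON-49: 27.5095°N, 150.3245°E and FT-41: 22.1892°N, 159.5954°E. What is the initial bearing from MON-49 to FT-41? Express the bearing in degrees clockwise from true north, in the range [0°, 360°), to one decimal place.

Δλ = 9.2709°
y = sin Δλ · cos φ₂ = 0.149172
x = cos φ₁ sin φ₂ − sin φ₁ cos φ₂ cos Δλ = -0.087137
θ = atan2(y, x) = 120.2908° → 120.2908° (mod 360°)

120.3°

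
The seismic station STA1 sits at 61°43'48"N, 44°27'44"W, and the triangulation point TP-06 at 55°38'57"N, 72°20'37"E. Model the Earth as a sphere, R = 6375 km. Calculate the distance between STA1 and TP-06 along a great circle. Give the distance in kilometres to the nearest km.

5859 km

STA1: φ = +61.73000°, λ = -44.46222°
TP-06: φ = +55.64917°, λ = +72.34361°
Δφ = -6.0808°,  Δλ = 116.8058°
a = sin²(Δφ/2) + cos φ₁ cos φ₂ sin²(Δλ/2) = 0.196698
c = 2·arcsin(√a) = 0.919014 rad = 52.6556°
d = R·c = 6375 × 0.919014 = 5858.7 km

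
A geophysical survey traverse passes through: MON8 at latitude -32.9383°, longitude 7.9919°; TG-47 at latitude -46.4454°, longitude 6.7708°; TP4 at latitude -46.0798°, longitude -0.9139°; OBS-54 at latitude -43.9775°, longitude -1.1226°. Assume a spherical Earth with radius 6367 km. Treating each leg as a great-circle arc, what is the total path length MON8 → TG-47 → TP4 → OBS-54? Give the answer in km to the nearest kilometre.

MON8→TG-47: c = 0.236305 rad, d = 1504.55 km
TG-47→TP4: c = 0.092909 rad, d = 591.55 km
TP4→OBS-54: c = 0.036782 rad, d = 234.19 km
Total = 1504.55 + 591.55 + 234.19 = 2330.30 km

2330 km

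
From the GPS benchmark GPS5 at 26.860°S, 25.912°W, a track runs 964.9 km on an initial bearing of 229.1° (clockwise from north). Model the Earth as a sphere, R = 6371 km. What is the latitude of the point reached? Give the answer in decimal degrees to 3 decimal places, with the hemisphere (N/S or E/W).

δ = d/R = 964.9/6371 = 0.151452 rad
φ₂ = arcsin(sin φ₁ cos δ + cos φ₁ sin δ cos θ)
   = arcsin(-0.45181·0.98855 + 0.89211·0.15087·-0.65474) = -32.32803°
λ₂ = λ₁ + atan2(sin θ sin δ cos φ₁, cos δ − sin φ₁ sin φ₂) = -33.66811°

32.328°S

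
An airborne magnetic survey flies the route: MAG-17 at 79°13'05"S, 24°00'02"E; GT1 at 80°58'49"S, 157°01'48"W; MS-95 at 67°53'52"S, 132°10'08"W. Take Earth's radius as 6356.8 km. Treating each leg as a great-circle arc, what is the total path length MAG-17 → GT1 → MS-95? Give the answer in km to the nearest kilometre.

MAG-17: φ = -79.21806°, λ = +24.00056°
GT1: φ = -80.98028°, λ = -157.03000°
MS-95: φ = -67.89778°, λ = -132.16889°
MAG-17→GT1: c = 0.345590 rad, d = 2196.85 km
GT1→MS-95: c = 0.251345 rad, d = 1597.75 km
Total = 2196.85 + 1597.75 = 3794.60 km

3795 km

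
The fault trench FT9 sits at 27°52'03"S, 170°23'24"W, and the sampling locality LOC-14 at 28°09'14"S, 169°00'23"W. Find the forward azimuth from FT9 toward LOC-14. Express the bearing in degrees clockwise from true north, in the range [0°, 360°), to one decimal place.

FT9: φ = -27.86750°, λ = -170.39000°
LOC-14: φ = -28.15389°, λ = -169.00639°
Δλ = 1.3836°
y = sin Δλ · cos φ₂ = 0.021289
x = cos φ₁ sin φ₂ − sin φ₁ cos φ₂ cos Δλ = -0.005119
θ = atan2(y, x) = 103.5190° → 103.5190° (mod 360°)

103.5°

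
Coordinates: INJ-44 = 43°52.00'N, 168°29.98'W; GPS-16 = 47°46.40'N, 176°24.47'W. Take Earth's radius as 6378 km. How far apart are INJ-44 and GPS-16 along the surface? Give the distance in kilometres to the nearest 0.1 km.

INJ-44: φ = +43.86667°, λ = -168.49967°
GPS-16: φ = +47.77333°, λ = -176.40783°
Δφ = 3.9067°,  Δλ = -7.9082°
a = sin²(Δφ/2) + cos φ₁ cos φ₂ sin²(Δλ/2) = 0.003466
c = 2·arcsin(√a) = 0.117810 rad = 6.7500°
d = R·c = 6378 × 0.117810 = 751.4 km

751.4 km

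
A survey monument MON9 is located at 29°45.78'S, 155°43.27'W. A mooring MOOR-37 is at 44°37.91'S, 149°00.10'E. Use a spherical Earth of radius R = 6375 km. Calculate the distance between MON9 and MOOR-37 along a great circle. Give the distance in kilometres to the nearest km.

MON9: φ = -29.76300°, λ = -155.72117°
MOOR-37: φ = -44.63183°, λ = +149.00167°
Δφ = -14.8688°,  Δλ = -55.2772°
a = sin²(Δφ/2) + cos φ₁ cos φ₂ sin²(Δλ/2) = 0.149682
c = 2·arcsin(√a) = 0.794508 rad = 45.5220°
d = R·c = 6375 × 0.794508 = 5065.0 km

5065 km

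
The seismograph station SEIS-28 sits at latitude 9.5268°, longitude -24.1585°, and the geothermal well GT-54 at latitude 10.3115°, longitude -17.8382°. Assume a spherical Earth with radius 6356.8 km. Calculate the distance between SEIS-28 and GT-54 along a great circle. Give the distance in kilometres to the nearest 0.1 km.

Δφ = 0.7847°,  Δλ = 6.3203°
a = sin²(Δφ/2) + cos φ₁ cos φ₂ sin²(Δλ/2) = 0.002996
c = 2·arcsin(√a) = 0.109518 rad = 6.2749°
d = R·c = 6356.8 × 0.109518 = 696.2 km

696.2 km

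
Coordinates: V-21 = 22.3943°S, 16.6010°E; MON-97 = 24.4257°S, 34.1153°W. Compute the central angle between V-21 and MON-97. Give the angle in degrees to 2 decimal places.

46.33°

Δφ = -2.0314°,  Δλ = -50.7163°
a = sin²(Δφ/2) + cos φ₁ cos φ₂ sin²(Δλ/2) = 0.154723
c = 2·arcsin(√a) = 0.808541 rad = 46.3260°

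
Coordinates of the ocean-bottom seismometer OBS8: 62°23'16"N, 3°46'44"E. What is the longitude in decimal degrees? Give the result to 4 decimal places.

3° + 46′/60 + 44″/3600 = 3 + 0.76667 + 0.01222 = 3.7789°

3.7789°E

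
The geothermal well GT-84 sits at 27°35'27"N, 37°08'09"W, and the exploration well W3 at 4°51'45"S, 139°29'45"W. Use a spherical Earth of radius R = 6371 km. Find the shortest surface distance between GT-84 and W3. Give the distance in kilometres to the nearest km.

GT-84: φ = +27.59083°, λ = -37.13583°
W3: φ = -4.86250°, λ = -139.49583°
Δφ = -32.4533°,  Δλ = -102.3600°
a = sin²(Δφ/2) + cos φ₁ cos φ₂ sin²(Δλ/2) = 0.614144
c = 2·arcsin(√a) = 1.801114 rad = 103.1963°
d = R·c = 6371 × 1.801114 = 11474.9 km

11475 km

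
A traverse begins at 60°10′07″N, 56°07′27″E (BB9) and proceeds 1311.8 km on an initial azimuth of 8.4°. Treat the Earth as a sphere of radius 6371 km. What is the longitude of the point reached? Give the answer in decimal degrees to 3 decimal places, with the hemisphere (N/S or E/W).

61.601°E

BB9: φ = +60.16861°, λ = +56.12417°
δ = d/R = 1311.8/6371 = 0.205902 rad
φ₂ = arcsin(sin φ₁ cos δ + cos φ₁ sin δ cos θ)
   = arcsin(0.86749·0.97888 + 0.49745·0.20445·0.98927) = 71.76507°
λ₂ = λ₁ + atan2(sin θ sin δ cos φ₁, cos δ − sin φ₁ sin φ₂) = 61.60121°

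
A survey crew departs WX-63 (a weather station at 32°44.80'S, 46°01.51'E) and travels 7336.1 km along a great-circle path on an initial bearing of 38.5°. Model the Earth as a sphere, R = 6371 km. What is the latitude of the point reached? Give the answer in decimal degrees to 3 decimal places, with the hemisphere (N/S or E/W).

WX-63: φ = -32.74667°, λ = +46.02517°
δ = d/R = 7336.1/6371 = 1.151483 rad
φ₂ = arcsin(sin φ₁ cos δ + cos φ₁ sin δ cos θ)
   = arcsin(-0.54093·0.40713 + 0.84107·0.91337·0.78261) = 22.39420°
λ₂ = λ₁ + atan2(sin θ sin δ cos φ₁, cos δ − sin φ₁ sin φ₂) = 83.97441°

22.394°N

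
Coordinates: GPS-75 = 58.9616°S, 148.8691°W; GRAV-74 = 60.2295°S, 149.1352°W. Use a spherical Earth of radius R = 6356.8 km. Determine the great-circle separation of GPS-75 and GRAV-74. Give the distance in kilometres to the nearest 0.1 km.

Δφ = -1.2679°,  Δλ = -0.2661°
a = sin²(Δφ/2) + cos φ₁ cos φ₂ sin²(Δλ/2) = 0.000124
c = 2·arcsin(√a) = 0.022253 rad = 1.2750°
d = R·c = 6356.8 × 0.022253 = 141.5 km

141.5 km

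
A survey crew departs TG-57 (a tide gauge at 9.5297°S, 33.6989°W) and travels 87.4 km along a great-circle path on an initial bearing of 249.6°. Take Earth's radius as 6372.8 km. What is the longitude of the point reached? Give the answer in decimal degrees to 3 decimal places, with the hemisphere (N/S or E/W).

δ = d/R = 87.4/6372.8 = 0.013715 rad
φ₂ = arcsin(sin φ₁ cos δ + cos φ₁ sin δ cos θ)
   = arcsin(-0.16556·0.99991 + 0.98620·0.01371·-0.34857) = -9.80280°
λ₂ = λ₁ + atan2(sin θ sin δ cos φ₁, cos δ − sin φ₁ sin φ₂) = -34.44631°

34.446°W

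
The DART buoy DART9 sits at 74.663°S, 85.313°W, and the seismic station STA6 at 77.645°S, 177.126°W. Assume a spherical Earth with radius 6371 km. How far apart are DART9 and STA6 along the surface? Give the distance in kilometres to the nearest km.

Δφ = -2.9820°,  Δλ = -91.8130°
a = sin²(Δφ/2) + cos φ₁ cos φ₂ sin²(Δλ/2) = 0.029869
c = 2·arcsin(√a) = 0.347398 rad = 19.9044°
d = R·c = 6371 × 0.347398 = 2213.3 km

2213 km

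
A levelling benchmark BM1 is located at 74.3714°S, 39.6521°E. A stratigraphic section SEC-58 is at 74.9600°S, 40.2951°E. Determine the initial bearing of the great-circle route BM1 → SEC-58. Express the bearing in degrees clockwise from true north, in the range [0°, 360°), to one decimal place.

164.2°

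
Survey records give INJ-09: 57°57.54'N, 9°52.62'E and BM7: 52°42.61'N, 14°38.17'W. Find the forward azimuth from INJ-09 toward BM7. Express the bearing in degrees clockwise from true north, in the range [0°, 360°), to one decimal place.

INJ-09: φ = +57.95900°, λ = +9.87700°
BM7: φ = +52.71017°, λ = -14.63617°
Δλ = -24.5132°
y = sin Δλ · cos φ₂ = -0.251367
x = cos φ₁ sin φ₂ − sin φ₁ cos φ₂ cos Δλ = -0.045192
θ = atan2(y, x) = -100.1921° → 259.8079° (mod 360°)

259.8°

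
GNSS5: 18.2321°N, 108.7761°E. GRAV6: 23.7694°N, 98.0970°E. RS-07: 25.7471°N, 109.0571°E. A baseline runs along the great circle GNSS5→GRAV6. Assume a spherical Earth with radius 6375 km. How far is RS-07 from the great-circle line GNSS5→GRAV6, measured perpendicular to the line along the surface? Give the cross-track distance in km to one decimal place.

δ₁₃ = central angle GNSS5→RS-07 = 0.131240 rad  (haversine)
θ₁₃ = bearing GNSS5→RS-07 = 1.934°,  θ₁₂ = bearing GNSS5→GRAV6 = 300.889°
dₓₜ = R·arcsin(sin δ₁₃ · sin(θ₁₃ − θ₁₂)) = 6375·arcsin(0.13086·sin(-298.955°)) = 731.582 km
|dₓₜ| = 731.582 km

731.6 km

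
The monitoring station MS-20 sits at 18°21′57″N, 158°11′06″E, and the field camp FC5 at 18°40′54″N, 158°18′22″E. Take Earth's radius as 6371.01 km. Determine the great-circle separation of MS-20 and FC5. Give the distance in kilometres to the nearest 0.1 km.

37.4 km

MS-20: φ = +18.36583°, λ = +158.18500°
FC5: φ = +18.68167°, λ = +158.30611°
Δφ = 0.3158°,  Δλ = 0.1211°
a = sin²(Δφ/2) + cos φ₁ cos φ₂ sin²(Δλ/2) = 0.000009
c = 2·arcsin(√a) = 0.005865 rad = 0.3361°
d = R·c = 6371.01 × 0.005865 = 37.4 km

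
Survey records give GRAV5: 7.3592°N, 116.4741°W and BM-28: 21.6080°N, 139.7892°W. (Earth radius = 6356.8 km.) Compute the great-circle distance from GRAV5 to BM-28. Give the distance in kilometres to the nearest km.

Δφ = 14.2488°,  Δλ = -23.3151°
a = sin²(Δφ/2) + cos φ₁ cos φ₂ sin²(Δλ/2) = 0.053029
c = 2·arcsin(√a) = 0.464731 rad = 26.6271°
d = R·c = 6356.8 × 0.464731 = 2954.2 km

2954 km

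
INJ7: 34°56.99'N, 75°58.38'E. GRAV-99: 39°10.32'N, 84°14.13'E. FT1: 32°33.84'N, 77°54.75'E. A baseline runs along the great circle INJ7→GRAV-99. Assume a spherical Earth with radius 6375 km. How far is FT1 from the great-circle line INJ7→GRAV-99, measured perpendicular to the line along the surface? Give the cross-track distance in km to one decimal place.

INJ7: φ = +34.94983°, λ = +75.97300°
GRAV-99: φ = +39.17200°, λ = +84.23550°
FT1: φ = +32.56400°, λ = +77.91250°
δ₁₃ = central angle INJ7→FT1 = 0.050256 rad  (haversine)
θ₁₃ = bearing INJ7→FT1 = 145.403°,  θ₁₂ = bearing INJ7→GRAV-99 = 54.923°
dₓₜ = R·arcsin(sin δ₁₃ · sin(θ₁₃ − θ₁₂)) = 6375·arcsin(0.05024·sin(90.480°)) = 320.374 km
|dₓₜ| = 320.374 km

320.4 km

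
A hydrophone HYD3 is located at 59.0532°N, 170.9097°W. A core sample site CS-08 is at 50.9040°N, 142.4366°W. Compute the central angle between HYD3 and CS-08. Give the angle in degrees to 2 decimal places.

18.07°

Δφ = -8.1492°,  Δλ = 28.4731°
a = sin²(Δφ/2) + cos φ₁ cos φ₂ sin²(Δλ/2) = 0.024662
c = 2·arcsin(√a) = 0.315387 rad = 18.0704°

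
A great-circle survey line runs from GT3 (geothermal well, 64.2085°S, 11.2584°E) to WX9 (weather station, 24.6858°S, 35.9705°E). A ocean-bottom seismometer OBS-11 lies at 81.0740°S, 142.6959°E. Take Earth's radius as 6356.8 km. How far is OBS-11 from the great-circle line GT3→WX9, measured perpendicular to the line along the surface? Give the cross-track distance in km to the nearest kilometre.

2540 km

δ₁₃ = central angle GT3→OBS-11 = 0.564602 rad  (haversine)
θ₁₃ = bearing GT3→OBS-11 = 167.444°,  θ₁₂ = bearing GT3→WX9 = 34.080°
dₓₜ = R·arcsin(sin δ₁₃ · sin(θ₁₃ − θ₁₂)) = 6356.8·arcsin(0.53508·sin(133.364°)) = 2539.859 km
|dₓₜ| = 2539.859 km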